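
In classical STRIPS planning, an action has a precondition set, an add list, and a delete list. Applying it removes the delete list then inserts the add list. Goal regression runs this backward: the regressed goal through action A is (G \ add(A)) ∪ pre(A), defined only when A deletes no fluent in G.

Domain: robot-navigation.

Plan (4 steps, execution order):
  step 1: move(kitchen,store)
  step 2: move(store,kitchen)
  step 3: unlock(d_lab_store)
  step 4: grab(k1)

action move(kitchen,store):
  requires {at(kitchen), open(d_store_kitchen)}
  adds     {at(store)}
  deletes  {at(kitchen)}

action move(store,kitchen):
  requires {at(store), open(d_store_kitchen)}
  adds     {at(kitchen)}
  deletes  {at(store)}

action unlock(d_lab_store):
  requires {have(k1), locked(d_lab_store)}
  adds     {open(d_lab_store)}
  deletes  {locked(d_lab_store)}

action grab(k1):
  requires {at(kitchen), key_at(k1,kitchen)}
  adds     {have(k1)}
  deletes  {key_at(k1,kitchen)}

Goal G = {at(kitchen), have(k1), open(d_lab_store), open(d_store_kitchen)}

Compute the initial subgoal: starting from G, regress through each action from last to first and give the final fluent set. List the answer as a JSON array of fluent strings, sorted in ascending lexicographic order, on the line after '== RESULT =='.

Work backward from the goal:
  through step 4 (grab(k1)): drop {have(k1)}, keep {at(kitchen), open(d_lab_store), open(d_store_kitchen)}, require {at(kitchen), key_at(k1,kitchen)}
    → {at(kitchen), key_at(k1,kitchen), open(d_lab_store), open(d_store_kitchen)}
  through step 3 (unlock(d_lab_store)): drop {open(d_lab_store)}, keep {at(kitchen), key_at(k1,kitchen), open(d_store_kitchen)}, require {have(k1), locked(d_lab_store)}
    → {at(kitchen), have(k1), key_at(k1,kitchen), locked(d_lab_store), open(d_store_kitchen)}
  through step 2 (move(store,kitchen)): drop {at(kitchen)}, keep {have(k1), key_at(k1,kitchen), locked(d_lab_store), open(d_store_kitchen)}, require {at(store), open(d_store_kitchen)}
    → {at(store), have(k1), key_at(k1,kitchen), locked(d_lab_store), open(d_store_kitchen)}
  through step 1 (move(kitchen,store)): drop {at(store)}, keep {have(k1), key_at(k1,kitchen), locked(d_lab_store), open(d_store_kitchen)}, require {at(kitchen), open(d_store_kitchen)}
    → {at(kitchen), have(k1), key_at(k1,kitchen), locked(d_lab_store), open(d_store_kitchen)}

== RESULT ==
["at(kitchen)", "have(k1)", "key_at(k1,kitchen)", "locked(d_lab_store)", "open(d_store_kitchen)"]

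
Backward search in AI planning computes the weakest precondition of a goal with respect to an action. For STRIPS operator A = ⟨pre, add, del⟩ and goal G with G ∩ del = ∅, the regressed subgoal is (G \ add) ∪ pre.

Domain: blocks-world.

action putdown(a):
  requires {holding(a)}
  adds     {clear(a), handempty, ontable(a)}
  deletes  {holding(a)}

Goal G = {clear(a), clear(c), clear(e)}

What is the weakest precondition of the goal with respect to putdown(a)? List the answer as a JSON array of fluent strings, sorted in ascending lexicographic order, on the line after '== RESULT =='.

Regress:
  G ∩ del = {}  (empty — regression defined)
  G \ add = {clear(a), clear(c), clear(e)} \ {clear(a), handempty, ontable(a)} = {clear(c), clear(e)}
  ∪ pre   = {clear(c), clear(e)} ∪ {holding(a)}
          = {clear(c), clear(e), holding(a)}

== RESULT ==
["clear(c)", "clear(e)", "holding(a)"]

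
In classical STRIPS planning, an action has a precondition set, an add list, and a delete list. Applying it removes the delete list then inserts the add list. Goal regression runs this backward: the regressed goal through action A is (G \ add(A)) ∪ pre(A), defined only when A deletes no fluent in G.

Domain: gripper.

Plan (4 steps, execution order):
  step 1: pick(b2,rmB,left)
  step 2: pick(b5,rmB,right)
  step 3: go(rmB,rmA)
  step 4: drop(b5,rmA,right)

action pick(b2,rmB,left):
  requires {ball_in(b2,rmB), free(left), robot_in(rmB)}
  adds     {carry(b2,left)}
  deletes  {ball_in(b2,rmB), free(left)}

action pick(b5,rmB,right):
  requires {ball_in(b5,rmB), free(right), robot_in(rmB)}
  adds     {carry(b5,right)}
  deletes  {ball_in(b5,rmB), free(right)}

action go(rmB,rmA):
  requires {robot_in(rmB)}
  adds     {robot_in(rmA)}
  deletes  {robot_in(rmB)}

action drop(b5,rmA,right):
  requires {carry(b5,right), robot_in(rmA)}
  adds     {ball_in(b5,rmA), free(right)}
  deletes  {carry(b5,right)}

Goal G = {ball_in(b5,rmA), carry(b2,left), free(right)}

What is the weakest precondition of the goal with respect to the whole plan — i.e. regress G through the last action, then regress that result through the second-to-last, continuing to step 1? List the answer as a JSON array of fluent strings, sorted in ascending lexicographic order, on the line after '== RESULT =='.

Work backward from the goal:
  through step 4 (drop(b5,rmA,right)): drop {ball_in(b5,rmA), free(right)}, keep {carry(b2,left)}, require {carry(b5,right), robot_in(rmA)}
    → {carry(b2,left), carry(b5,right), robot_in(rmA)}
  through step 3 (go(rmB,rmA)): drop {robot_in(rmA)}, keep {carry(b2,left), carry(b5,right)}, require {robot_in(rmB)}
    → {carry(b2,left), carry(b5,right), robot_in(rmB)}
  through step 2 (pick(b5,rmB,right)): drop {carry(b5,right)}, keep {carry(b2,left), robot_in(rmB)}, require {ball_in(b5,rmB), free(right), robot_in(rmB)}
    → {ball_in(b5,rmB), carry(b2,left), free(right), robot_in(rmB)}
  through step 1 (pick(b2,rmB,left)): drop {carry(b2,left)}, keep {ball_in(b5,rmB), free(right), robot_in(rmB)}, require {ball_in(b2,rmB), free(left), robot_in(rmB)}
    → {ball_in(b2,rmB), ball_in(b5,rmB), free(left), free(right), robot_in(rmB)}

== RESULT ==
["ball_in(b2,rmB)", "ball_in(b5,rmB)", "free(left)", "free(right)", "robot_in(rmB)"]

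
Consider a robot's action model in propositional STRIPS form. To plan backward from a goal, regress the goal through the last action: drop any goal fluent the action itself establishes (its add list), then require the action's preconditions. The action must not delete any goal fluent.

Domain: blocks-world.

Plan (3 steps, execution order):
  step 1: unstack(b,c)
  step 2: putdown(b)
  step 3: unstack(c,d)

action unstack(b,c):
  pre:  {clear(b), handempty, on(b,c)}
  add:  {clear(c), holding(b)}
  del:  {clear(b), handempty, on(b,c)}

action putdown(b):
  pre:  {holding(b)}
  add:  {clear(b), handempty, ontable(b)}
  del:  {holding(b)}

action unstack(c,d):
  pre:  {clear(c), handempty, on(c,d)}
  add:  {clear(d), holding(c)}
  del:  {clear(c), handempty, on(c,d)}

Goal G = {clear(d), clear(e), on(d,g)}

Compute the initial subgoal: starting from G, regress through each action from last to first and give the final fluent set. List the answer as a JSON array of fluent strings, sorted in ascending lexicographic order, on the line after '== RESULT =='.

Regress step by step:
  through step 3 (unstack(c,d)): drop {clear(d)}, keep {clear(e), on(d,g)}, require {clear(c), handempty, on(c,d)}
    → {clear(c), clear(e), handempty, on(c,d), on(d,g)}
  through step 2 (putdown(b)): drop {handempty}, keep {clear(c), clear(e), on(c,d), on(d,g)}, require {holding(b)}
    → {clear(c), clear(e), holding(b), on(c,d), on(d,g)}
  through step 1 (unstack(b,c)): drop {clear(c), holding(b)}, keep {clear(e), on(c,d), on(d,g)}, require {clear(b), handempty, on(b,c)}
    → {clear(b), clear(e), handempty, on(b,c), on(c,d), on(d,g)}

== RESULT ==
["clear(b)", "clear(e)", "handempty", "on(b,c)", "on(c,d)", "on(d,g)"]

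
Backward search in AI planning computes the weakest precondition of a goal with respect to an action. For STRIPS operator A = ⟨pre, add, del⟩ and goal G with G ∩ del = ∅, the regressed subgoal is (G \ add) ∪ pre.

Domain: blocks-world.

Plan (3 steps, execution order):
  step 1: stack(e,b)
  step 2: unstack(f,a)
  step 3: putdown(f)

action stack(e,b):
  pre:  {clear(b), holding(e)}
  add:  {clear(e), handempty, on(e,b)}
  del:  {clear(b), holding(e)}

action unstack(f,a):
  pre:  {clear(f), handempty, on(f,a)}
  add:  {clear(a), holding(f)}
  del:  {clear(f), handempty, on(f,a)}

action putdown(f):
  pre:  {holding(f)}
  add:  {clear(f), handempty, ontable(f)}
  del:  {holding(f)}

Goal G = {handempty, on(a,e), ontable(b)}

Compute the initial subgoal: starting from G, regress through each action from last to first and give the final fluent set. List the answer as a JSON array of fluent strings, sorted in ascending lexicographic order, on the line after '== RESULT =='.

Work backward from the goal:
  through step 3 (putdown(f)): drop {handempty}, keep {on(a,e), ontable(b)}, require {holding(f)}
    → {holding(f), on(a,e), ontable(b)}
  through step 2 (unstack(f,a)): drop {holding(f)}, keep {on(a,e), ontable(b)}, require {clear(f), handempty, on(f,a)}
    → {clear(f), handempty, on(a,e), on(f,a), ontable(b)}
  through step 1 (stack(e,b)): drop {handempty}, keep {clear(f), on(a,e), on(f,a), ontable(b)}, require {clear(b), holding(e)}
    → {clear(b), clear(f), holding(e), on(a,e), on(f,a), ontable(b)}

== RESULT ==
["clear(b)", "clear(f)", "holding(e)", "on(a,e)", "on(f,a)", "ontable(b)"]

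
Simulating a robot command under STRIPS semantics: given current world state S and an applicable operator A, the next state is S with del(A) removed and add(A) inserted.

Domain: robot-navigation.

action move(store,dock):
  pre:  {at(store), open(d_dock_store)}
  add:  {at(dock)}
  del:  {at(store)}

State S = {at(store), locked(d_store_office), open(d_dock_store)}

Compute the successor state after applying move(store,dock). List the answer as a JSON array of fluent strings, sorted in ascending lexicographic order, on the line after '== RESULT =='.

Progress:
  pre ⊆ S: {at(store), open(d_dock_store)} ⊆ S  — applicable
  S \ del = {locked(d_store_office), open(d_dock_store)}
  ∪ add   = {at(dock), locked(d_store_office), open(d_dock_store)}

== RESULT ==
["at(dock)", "locked(d_store_office)", "open(d_dock_store)"]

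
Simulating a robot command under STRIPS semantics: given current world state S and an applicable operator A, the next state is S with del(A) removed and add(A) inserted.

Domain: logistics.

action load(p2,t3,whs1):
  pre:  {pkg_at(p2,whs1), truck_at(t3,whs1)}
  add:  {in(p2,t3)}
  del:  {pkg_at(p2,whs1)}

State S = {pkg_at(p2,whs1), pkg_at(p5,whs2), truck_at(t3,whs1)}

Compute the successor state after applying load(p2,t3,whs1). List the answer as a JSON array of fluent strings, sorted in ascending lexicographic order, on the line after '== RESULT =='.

Compute (S \ del) ∪ add:
  pre ⊆ S: {pkg_at(p2,whs1), truck_at(t3,whs1)} ⊆ S  — applicable
  S \ del = {pkg_at(p5,whs2), truck_at(t3,whs1)}
  ∪ add   = {in(p2,t3), pkg_at(p5,whs2), truck_at(t3,whs1)}

== RESULT ==
["in(p2,t3)", "pkg_at(p5,whs2)", "truck_at(t3,whs1)"]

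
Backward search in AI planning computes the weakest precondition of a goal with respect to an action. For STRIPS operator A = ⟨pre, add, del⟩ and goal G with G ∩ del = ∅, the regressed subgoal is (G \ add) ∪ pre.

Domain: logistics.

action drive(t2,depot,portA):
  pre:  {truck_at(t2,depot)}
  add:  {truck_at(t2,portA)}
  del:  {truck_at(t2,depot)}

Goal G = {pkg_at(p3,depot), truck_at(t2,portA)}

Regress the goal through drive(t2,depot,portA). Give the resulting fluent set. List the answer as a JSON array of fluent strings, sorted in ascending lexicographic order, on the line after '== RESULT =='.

Regress:
  G ∩ del = {}  (empty — regression defined)
  G \ add = {pkg_at(p3,depot), truck_at(t2,portA)} \ {truck_at(t2,portA)} = {pkg_at(p3,depot)}
  ∪ pre   = {pkg_at(p3,depot)} ∪ {truck_at(t2,depot)}
          = {pkg_at(p3,depot), truck_at(t2,depot)}

== RESULT ==
["pkg_at(p3,depot)", "truck_at(t2,depot)"]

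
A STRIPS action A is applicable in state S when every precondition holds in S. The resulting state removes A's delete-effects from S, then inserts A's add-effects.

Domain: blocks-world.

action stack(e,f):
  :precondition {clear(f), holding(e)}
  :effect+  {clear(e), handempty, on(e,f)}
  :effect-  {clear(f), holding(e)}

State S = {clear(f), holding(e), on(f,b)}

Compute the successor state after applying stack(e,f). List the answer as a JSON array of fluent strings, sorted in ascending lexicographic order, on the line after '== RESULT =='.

Compute (S \ del) ∪ add:
  pre ⊆ S: {clear(f), holding(e)} ⊆ S  — applicable
  S \ del = {on(f,b)}
  ∪ add   = {clear(e), handempty, on(e,f), on(f,b)}

== RESULT ==
["clear(e)", "handempty", "on(e,f)", "on(f,b)"]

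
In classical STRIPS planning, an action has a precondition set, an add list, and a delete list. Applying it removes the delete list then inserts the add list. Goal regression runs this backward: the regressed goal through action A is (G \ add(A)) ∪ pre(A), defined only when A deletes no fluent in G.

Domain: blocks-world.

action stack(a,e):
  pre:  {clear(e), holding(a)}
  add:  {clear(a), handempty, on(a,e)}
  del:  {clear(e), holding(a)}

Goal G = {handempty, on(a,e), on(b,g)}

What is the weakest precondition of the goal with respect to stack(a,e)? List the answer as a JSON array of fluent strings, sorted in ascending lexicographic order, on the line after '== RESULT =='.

Compute (G \ add) ∪ pre:
  G ∩ del = {}  (empty — regression defined)
  G \ add = {handempty, on(a,e), on(b,g)} \ {clear(a), handempty, on(a,e)} = {on(b,g)}
  ∪ pre   = {on(b,g)} ∪ {clear(e), holding(a)}
          = {clear(e), holding(a), on(b,g)}

== RESULT ==
["clear(e)", "holding(a)", "on(b,g)"]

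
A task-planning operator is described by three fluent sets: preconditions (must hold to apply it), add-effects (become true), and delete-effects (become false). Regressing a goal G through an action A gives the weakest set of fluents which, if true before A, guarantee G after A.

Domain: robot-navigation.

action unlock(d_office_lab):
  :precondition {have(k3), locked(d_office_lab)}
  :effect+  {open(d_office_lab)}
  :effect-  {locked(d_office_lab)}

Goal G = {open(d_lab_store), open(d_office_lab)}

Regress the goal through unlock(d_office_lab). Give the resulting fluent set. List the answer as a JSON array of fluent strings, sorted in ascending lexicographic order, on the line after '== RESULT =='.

Regress:
  G ∩ del = {}  (empty — regression defined)
  G \ add = {open(d_lab_store), open(d_office_lab)} \ {open(d_office_lab)} = {open(d_lab_store)}
  ∪ pre   = {open(d_lab_store)} ∪ {have(k3), locked(d_office_lab)}
          = {have(k3), locked(d_office_lab), open(d_lab_store)}

== RESULT ==
["have(k3)", "locked(d_office_lab)", "open(d_lab_store)"]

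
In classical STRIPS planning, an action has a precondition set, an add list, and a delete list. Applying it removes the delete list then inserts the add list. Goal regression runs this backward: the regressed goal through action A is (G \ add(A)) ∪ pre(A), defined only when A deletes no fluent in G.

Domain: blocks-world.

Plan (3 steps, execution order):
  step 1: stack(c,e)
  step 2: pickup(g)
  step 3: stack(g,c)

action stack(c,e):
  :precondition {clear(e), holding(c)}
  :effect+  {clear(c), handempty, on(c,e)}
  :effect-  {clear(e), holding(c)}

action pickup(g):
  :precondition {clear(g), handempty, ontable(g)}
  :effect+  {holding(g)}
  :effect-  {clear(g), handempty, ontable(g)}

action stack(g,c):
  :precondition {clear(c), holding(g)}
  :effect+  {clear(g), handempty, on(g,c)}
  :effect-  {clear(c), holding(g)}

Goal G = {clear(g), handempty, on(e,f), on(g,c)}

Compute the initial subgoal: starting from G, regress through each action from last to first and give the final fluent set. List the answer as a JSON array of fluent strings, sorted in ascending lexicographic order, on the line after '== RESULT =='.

Regress step by step:
  through step 3 (stack(g,c)): drop {clear(g), handempty, on(g,c)}, keep {on(e,f)}, require {clear(c), holding(g)}
    → {clear(c), holding(g), on(e,f)}
  through step 2 (pickup(g)): drop {holding(g)}, keep {clear(c), on(e,f)}, require {clear(g), handempty, ontable(g)}
    → {clear(c), clear(g), handempty, on(e,f), ontable(g)}
  through step 1 (stack(c,e)): drop {clear(c), handempty}, keep {clear(g), on(e,f), ontable(g)}, require {clear(e), holding(c)}
    → {clear(e), clear(g), holding(c), on(e,f), ontable(g)}

== RESULT ==
["clear(e)", "clear(g)", "holding(c)", "on(e,f)", "ontable(g)"]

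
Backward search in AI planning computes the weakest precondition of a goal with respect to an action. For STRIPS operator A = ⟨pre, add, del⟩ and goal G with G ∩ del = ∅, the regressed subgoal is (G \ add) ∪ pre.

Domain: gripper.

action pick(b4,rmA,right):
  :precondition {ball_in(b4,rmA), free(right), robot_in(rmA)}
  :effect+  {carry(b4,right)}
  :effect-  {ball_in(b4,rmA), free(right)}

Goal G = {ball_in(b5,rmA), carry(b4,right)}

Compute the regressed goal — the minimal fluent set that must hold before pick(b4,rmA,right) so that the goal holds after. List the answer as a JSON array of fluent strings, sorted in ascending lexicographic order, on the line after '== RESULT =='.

Compute (G \ add) ∪ pre:
  G ∩ del = {}  (empty — regression defined)
  G \ add = {ball_in(b5,rmA), carry(b4,right)} \ {carry(b4,right)} = {ball_in(b5,rmA)}
  ∪ pre   = {ball_in(b5,rmA)} ∪ {ball_in(b4,rmA), free(right), robot_in(rmA)}
          = {ball_in(b4,rmA), ball_in(b5,rmA), free(right), robot_in(rmA)}

== RESULT ==
["ball_in(b4,rmA)", "ball_in(b5,rmA)", "free(right)", "robot_in(rmA)"]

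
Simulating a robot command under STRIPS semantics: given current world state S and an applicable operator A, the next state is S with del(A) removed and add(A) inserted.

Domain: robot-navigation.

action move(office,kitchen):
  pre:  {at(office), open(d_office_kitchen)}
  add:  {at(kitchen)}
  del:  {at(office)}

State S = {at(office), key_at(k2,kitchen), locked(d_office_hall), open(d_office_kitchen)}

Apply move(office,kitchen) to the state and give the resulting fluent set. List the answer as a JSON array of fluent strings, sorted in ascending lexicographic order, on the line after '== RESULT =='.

Compute (S \ del) ∪ add:
  pre ⊆ S: {at(office), open(d_office_kitchen)} ⊆ S  — applicable
  S \ del = {key_at(k2,kitchen), locked(d_office_hall), open(d_office_kitchen)}
  ∪ add   = {at(kitchen), key_at(k2,kitchen), locked(d_office_hall), open(d_office_kitchen)}

== RESULT ==
["at(kitchen)", "key_at(k2,kitchen)", "locked(d_office_hall)", "open(d_office_kitchen)"]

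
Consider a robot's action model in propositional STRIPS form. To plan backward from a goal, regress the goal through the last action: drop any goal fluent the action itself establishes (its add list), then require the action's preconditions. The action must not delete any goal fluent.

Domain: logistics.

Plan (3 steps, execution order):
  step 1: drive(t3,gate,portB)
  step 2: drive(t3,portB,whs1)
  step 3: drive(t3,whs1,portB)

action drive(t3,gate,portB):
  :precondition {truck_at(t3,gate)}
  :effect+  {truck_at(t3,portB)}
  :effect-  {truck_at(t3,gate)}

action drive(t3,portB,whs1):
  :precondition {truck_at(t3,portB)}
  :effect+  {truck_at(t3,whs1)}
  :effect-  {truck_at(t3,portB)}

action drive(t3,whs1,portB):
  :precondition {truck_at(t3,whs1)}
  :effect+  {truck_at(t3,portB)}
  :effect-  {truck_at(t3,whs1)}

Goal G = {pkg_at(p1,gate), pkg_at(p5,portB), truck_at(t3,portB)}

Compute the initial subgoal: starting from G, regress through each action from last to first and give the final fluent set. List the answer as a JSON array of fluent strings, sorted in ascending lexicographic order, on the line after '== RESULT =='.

Regress step by step:
  through step 3 (drive(t3,whs1,portB)): drop {truck_at(t3,portB)}, keep {pkg_at(p1,gate), pkg_at(p5,portB)}, require {truck_at(t3,whs1)}
    → {pkg_at(p1,gate), pkg_at(p5,portB), truck_at(t3,whs1)}
  through step 2 (drive(t3,portB,whs1)): drop {truck_at(t3,whs1)}, keep {pkg_at(p1,gate), pkg_at(p5,portB)}, require {truck_at(t3,portB)}
    → {pkg_at(p1,gate), pkg_at(p5,portB), truck_at(t3,portB)}
  through step 1 (drive(t3,gate,portB)): drop {truck_at(t3,portB)}, keep {pkg_at(p1,gate), pkg_at(p5,portB)}, require {truck_at(t3,gate)}
    → {pkg_at(p1,gate), pkg_at(p5,portB), truck_at(t3,gate)}

== RESULT ==
["pkg_at(p1,gate)", "pkg_at(p5,portB)", "truck_at(t3,gate)"]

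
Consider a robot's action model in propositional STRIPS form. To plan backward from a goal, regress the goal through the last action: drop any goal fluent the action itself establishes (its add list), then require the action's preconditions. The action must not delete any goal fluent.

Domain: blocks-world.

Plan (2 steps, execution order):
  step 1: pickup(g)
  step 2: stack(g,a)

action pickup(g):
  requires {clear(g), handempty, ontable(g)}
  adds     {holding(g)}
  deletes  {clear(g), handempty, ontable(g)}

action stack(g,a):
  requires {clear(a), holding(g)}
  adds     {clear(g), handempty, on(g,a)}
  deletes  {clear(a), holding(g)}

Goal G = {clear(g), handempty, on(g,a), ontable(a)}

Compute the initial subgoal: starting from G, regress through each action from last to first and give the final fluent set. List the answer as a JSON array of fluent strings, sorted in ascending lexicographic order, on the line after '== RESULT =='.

Work backward from the goal:
  through step 2 (stack(g,a)): drop {clear(g), handempty, on(g,a)}, keep {ontable(a)}, require {clear(a), holding(g)}
    → {clear(a), holding(g), ontable(a)}
  through step 1 (pickup(g)): drop {holding(g)}, keep {clear(a), ontable(a)}, require {clear(g), handempty, ontable(g)}
    → {clear(a), clear(g), handempty, ontable(a), ontable(g)}

== RESULT ==
["clear(a)", "clear(g)", "handempty", "ontable(a)", "ontable(g)"]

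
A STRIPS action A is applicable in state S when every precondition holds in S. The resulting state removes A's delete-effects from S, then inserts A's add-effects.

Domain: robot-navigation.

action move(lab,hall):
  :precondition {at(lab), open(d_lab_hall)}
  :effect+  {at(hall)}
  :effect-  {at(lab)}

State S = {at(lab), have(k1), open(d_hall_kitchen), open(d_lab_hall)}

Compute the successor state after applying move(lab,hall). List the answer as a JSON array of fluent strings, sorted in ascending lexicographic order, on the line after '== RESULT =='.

Progress:
  pre ⊆ S: {at(lab), open(d_lab_hall)} ⊆ S  — applicable
  S \ del = {have(k1), open(d_hall_kitchen), open(d_lab_hall)}
  ∪ add   = {at(hall), have(k1), open(d_hall_kitchen), open(d_lab_hall)}

== RESULT ==
["at(hall)", "have(k1)", "open(d_hall_kitchen)", "open(d_lab_hall)"]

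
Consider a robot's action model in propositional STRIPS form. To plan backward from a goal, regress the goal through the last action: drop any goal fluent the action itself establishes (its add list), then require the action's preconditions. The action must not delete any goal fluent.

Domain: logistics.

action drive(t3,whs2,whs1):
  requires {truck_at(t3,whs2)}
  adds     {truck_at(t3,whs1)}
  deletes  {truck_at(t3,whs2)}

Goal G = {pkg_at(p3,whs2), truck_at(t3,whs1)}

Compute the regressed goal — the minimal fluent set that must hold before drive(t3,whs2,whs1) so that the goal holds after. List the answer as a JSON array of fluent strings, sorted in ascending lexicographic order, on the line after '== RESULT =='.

Compute (G \ add) ∪ pre:
  G ∩ del = {}  (empty — regression defined)
  G \ add = {pkg_at(p3,whs2), truck_at(t3,whs1)} \ {truck_at(t3,whs1)} = {pkg_at(p3,whs2)}
  ∪ pre   = {pkg_at(p3,whs2)} ∪ {truck_at(t3,whs2)}
          = {pkg_at(p3,whs2), truck_at(t3,whs2)}

== RESULT ==
["pkg_at(p3,whs2)", "truck_at(t3,whs2)"]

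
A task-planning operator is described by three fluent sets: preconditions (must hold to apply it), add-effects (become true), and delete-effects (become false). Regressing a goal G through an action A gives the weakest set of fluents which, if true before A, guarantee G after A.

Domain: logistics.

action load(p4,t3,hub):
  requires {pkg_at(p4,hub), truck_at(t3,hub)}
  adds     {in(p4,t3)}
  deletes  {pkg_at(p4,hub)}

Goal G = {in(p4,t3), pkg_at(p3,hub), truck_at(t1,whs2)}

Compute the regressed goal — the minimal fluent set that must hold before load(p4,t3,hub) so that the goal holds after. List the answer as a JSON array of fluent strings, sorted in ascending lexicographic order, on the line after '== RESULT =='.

Compute (G \ add) ∪ pre:
  G ∩ del = {}  (empty — regression defined)
  G \ add = {in(p4,t3), pkg_at(p3,hub), truck_at(t1,whs2)} \ {in(p4,t3)} = {pkg_at(p3,hub), truck_at(t1,whs2)}
  ∪ pre   = {pkg_at(p3,hub), truck_at(t1,whs2)} ∪ {pkg_at(p4,hub), truck_at(t3,hub)}
          = {pkg_at(p3,hub), pkg_at(p4,hub), truck_at(t1,whs2), truck_at(t3,hub)}

== RESULT ==
["pkg_at(p3,hub)", "pkg_at(p4,hub)", "truck_at(t1,whs2)", "truck_at(t3,hub)"]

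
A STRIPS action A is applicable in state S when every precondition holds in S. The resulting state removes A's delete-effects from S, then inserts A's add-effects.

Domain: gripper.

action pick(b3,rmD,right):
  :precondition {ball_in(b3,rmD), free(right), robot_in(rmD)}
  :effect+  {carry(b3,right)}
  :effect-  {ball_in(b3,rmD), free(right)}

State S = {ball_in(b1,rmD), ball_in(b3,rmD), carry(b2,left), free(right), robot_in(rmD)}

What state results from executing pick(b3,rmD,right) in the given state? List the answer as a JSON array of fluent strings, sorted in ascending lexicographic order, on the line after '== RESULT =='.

Progress:
  pre ⊆ S: {ball_in(b3,rmD), free(right), robot_in(rmD)} ⊆ S  — applicable
  S \ del = {ball_in(b1,rmD), carry(b2,left), robot_in(rmD)}
  ∪ add   = {ball_in(b1,rmD), carry(b2,left), carry(b3,right), robot_in(rmD)}

== RESULT ==
["ball_in(b1,rmD)", "carry(b2,left)", "carry(b3,right)", "robot_in(rmD)"]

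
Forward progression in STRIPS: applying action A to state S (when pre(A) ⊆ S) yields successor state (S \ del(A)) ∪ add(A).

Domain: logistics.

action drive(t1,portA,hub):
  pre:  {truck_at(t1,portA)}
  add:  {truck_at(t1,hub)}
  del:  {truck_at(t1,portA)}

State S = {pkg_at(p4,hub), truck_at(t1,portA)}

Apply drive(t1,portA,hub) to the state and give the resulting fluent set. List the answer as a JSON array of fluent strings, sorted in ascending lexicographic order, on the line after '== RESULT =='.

Progress:
  pre ⊆ S: {truck_at(t1,portA)} ⊆ S  — applicable
  S \ del = {pkg_at(p4,hub)}
  ∪ add   = {pkg_at(p4,hub), truck_at(t1,hub)}

== RESULT ==
["pkg_at(p4,hub)", "truck_at(t1,hub)"]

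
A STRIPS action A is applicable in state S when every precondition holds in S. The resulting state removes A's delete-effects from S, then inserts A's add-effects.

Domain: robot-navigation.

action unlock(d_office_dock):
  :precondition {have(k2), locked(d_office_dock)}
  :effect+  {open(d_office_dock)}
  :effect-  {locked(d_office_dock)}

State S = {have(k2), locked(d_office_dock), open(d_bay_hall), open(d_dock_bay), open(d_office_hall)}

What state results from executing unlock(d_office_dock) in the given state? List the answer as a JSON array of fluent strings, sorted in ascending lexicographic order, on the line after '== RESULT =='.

Compute (S \ del) ∪ add:
  pre ⊆ S: {have(k2), locked(d_office_dock)} ⊆ S  — applicable
  S \ del = {have(k2), open(d_bay_hall), open(d_dock_bay), open(d_office_hall)}
  ∪ add   = {have(k2), open(d_bay_hall), open(d_dock_bay), open(d_office_dock), open(d_office_hall)}

== RESULT ==
["have(k2)", "open(d_bay_hall)", "open(d_dock_bay)", "open(d_office_dock)", "open(d_office_hall)"]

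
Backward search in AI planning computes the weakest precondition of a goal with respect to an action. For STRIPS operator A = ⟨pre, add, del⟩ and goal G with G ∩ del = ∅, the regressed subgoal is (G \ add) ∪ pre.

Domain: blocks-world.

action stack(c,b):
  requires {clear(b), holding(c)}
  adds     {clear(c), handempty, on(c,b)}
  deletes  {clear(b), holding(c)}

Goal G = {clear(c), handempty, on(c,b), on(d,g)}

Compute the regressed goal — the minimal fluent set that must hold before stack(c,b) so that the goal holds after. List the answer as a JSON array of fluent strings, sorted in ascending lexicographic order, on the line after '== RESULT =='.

Compute (G \ add) ∪ pre:
  G ∩ del = {}  (empty — regression defined)
  G \ add = {clear(c), handempty, on(c,b), on(d,g)} \ {clear(c), handempty, on(c,b)} = {on(d,g)}
  ∪ pre   = {on(d,g)} ∪ {clear(b), holding(c)}
          = {clear(b), holding(c), on(d,g)}

== RESULT ==
["clear(b)", "holding(c)", "on(d,g)"]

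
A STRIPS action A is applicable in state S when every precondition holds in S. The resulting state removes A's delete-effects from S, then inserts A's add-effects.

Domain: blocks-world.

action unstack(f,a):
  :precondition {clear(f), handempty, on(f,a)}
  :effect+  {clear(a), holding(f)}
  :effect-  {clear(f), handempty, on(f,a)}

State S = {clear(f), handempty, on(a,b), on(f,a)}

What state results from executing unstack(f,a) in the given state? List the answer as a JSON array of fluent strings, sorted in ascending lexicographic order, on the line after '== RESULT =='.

Progress:
  pre ⊆ S: {clear(f), handempty, on(f,a)} ⊆ S  — applicable
  S \ del = {on(a,b)}
  ∪ add   = {clear(a), holding(f), on(a,b)}

== RESULT ==
["clear(a)", "holding(f)", "on(a,b)"]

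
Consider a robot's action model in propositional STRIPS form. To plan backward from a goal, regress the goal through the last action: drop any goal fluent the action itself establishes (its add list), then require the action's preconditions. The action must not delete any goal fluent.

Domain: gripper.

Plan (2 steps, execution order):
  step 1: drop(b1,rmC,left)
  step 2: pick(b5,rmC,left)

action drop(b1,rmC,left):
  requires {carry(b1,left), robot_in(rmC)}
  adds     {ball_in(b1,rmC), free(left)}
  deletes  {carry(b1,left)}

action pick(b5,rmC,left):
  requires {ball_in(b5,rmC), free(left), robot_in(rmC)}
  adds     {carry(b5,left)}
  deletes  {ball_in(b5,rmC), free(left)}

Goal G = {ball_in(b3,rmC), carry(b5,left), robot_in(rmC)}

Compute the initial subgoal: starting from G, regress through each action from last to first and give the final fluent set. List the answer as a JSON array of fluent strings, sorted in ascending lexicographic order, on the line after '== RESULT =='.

Regress step by step:
  through step 2 (pick(b5,rmC,left)): drop {carry(b5,left)}, keep {ball_in(b3,rmC), robot_in(rmC)}, require {ball_in(b5,rmC), free(left), robot_in(rmC)}
    → {ball_in(b3,rmC), ball_in(b5,rmC), free(left), robot_in(rmC)}
  through step 1 (drop(b1,rmC,left)): drop {free(left)}, keep {ball_in(b3,rmC), ball_in(b5,rmC), robot_in(rmC)}, require {carry(b1,left), robot_in(rmC)}
    → {ball_in(b3,rmC), ball_in(b5,rmC), carry(b1,left), robot_in(rmC)}

== RESULT ==
["ball_in(b3,rmC)", "ball_in(b5,rmC)", "carry(b1,left)", "robot_in(rmC)"]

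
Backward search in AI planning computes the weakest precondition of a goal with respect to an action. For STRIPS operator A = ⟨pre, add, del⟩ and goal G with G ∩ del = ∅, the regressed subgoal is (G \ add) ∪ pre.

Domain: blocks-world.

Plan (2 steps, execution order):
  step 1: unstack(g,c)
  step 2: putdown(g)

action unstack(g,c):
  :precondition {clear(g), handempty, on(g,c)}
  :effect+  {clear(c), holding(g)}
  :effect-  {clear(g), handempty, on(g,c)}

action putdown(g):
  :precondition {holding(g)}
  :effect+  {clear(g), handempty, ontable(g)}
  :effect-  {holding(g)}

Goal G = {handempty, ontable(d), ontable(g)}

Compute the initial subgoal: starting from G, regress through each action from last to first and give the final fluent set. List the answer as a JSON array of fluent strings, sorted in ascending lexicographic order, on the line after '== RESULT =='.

Regress step by step:
  through step 2 (putdown(g)): drop {handempty, ontable(g)}, keep {ontable(d)}, require {holding(g)}
    → {holding(g), ontable(d)}
  through step 1 (unstack(g,c)): drop {holding(g)}, keep {ontable(d)}, require {clear(g), handempty, on(g,c)}
    → {clear(g), handempty, on(g,c), ontable(d)}

== RESULT ==
["clear(g)", "handempty", "on(g,c)", "ontable(d)"]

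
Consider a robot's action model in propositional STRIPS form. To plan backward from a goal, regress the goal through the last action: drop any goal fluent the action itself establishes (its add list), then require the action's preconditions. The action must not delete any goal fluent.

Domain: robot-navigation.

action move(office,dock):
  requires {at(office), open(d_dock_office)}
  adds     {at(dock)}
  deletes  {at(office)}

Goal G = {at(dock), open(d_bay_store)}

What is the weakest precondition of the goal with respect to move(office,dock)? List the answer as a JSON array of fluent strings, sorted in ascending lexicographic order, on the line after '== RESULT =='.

Regress:
  G ∩ del = {}  (empty — regression defined)
  G \ add = {at(dock), open(d_bay_store)} \ {at(dock)} = {open(d_bay_store)}
  ∪ pre   = {open(d_bay_store)} ∪ {at(office), open(d_dock_office)}
          = {at(office), open(d_bay_store), open(d_dock_office)}

== RESULT ==
["at(office)", "open(d_bay_store)", "open(d_dock_office)"]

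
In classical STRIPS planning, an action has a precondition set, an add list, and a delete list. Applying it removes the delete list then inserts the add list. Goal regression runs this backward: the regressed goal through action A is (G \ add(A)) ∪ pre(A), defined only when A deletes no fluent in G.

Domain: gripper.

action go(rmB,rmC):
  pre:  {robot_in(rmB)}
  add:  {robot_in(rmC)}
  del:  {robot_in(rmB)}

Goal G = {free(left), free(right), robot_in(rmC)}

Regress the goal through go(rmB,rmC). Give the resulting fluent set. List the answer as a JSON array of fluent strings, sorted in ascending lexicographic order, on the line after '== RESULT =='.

Compute (G \ add) ∪ pre:
  G ∩ del = {}  (empty — regression defined)
  G \ add = {free(left), free(right), robot_in(rmC)} \ {robot_in(rmC)} = {free(left), free(right)}
  ∪ pre   = {free(left), free(right)} ∪ {robot_in(rmB)}
          = {free(left), free(right), robot_in(rmB)}

== RESULT ==
["free(left)", "free(right)", "robot_in(rmB)"]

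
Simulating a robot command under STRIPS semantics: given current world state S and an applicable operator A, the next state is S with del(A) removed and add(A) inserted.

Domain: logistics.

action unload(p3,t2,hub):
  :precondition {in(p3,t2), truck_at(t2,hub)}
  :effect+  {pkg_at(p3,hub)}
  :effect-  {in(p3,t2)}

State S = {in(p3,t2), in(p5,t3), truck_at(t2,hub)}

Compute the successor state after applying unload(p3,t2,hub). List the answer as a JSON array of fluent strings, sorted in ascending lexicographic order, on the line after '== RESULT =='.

Compute (S \ del) ∪ add:
  pre ⊆ S: {in(p3,t2), truck_at(t2,hub)} ⊆ S  — applicable
  S \ del = {in(p5,t3), truck_at(t2,hub)}
  ∪ add   = {in(p5,t3), pkg_at(p3,hub), truck_at(t2,hub)}

== RESULT ==
["in(p5,t3)", "pkg_at(p3,hub)", "truck_at(t2,hub)"]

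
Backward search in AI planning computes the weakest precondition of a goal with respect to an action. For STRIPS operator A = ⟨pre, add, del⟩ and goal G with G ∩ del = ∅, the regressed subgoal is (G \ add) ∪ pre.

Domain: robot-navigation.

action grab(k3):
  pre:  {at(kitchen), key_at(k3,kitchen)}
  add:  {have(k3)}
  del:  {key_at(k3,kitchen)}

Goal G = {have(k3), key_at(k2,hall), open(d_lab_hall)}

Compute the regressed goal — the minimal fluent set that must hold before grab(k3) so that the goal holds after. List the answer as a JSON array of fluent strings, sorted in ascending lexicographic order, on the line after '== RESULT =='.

Regress:
  G ∩ del = {}  (empty — regression defined)
  G \ add = {have(k3), key_at(k2,hall), open(d_lab_hall)} \ {have(k3)} = {key_at(k2,hall), open(d_lab_hall)}
  ∪ pre   = {key_at(k2,hall), open(d_lab_hall)} ∪ {at(kitchen), key_at(k3,kitchen)}
          = {at(kitchen), key_at(k2,hall), key_at(k3,kitchen), open(d_lab_hall)}

== RESULT ==
["at(kitchen)", "key_at(k2,hall)", "key_at(k3,kitchen)", "open(d_lab_hall)"]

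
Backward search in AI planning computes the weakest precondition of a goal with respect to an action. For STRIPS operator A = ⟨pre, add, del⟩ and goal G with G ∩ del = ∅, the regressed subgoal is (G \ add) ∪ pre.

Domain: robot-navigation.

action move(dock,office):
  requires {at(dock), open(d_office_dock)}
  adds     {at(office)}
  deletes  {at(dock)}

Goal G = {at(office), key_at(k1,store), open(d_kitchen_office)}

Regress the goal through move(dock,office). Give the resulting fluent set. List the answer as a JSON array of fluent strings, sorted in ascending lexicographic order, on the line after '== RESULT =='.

Compute (G \ add) ∪ pre:
  G ∩ del = {}  (empty — regression defined)
  G \ add = {at(office), key_at(k1,store), open(d_kitchen_office)} \ {at(office)} = {key_at(k1,store), open(d_kitchen_office)}
  ∪ pre   = {key_at(k1,store), open(d_kitchen_office)} ∪ {at(dock), open(d_office_dock)}
          = {at(dock), key_at(k1,store), open(d_kitchen_office), open(d_office_dock)}

== RESULT ==
["at(dock)", "key_at(k1,store)", "open(d_kitchen_office)", "open(d_office_dock)"]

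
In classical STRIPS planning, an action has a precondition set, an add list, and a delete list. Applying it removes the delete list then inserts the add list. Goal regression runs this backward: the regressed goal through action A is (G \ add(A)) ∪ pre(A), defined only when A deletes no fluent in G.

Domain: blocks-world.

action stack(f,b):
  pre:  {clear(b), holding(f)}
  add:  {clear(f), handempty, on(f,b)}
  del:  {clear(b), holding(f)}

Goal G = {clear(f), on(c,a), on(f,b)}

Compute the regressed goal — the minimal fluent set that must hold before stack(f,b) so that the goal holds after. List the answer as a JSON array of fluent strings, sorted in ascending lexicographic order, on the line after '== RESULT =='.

Compute (G \ add) ∪ pre:
  G ∩ del = {}  (empty — regression defined)
  G \ add = {clear(f), on(c,a), on(f,b)} \ {clear(f), handempty, on(f,b)} = {on(c,a)}
  ∪ pre   = {on(c,a)} ∪ {clear(b), holding(f)}
          = {clear(b), holding(f), on(c,a)}

== RESULT ==
["clear(b)", "holding(f)", "on(c,a)"]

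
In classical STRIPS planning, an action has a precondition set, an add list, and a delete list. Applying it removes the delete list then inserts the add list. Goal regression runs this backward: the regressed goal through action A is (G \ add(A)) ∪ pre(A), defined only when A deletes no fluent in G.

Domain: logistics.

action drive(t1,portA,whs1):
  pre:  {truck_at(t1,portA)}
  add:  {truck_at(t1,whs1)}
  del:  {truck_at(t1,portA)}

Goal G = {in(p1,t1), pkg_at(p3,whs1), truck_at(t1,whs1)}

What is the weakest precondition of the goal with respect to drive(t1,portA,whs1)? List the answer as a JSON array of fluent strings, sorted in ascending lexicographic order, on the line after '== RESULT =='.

Regress:
  G ∩ del = {}  (empty — regression defined)
  G \ add = {in(p1,t1), pkg_at(p3,whs1), truck_at(t1,whs1)} \ {truck_at(t1,whs1)} = {in(p1,t1), pkg_at(p3,whs1)}
  ∪ pre   = {in(p1,t1), pkg_at(p3,whs1)} ∪ {truck_at(t1,portA)}
          = {in(p1,t1), pkg_at(p3,whs1), truck_at(t1,portA)}

== RESULT ==
["in(p1,t1)", "pkg_at(p3,whs1)", "truck_at(t1,portA)"]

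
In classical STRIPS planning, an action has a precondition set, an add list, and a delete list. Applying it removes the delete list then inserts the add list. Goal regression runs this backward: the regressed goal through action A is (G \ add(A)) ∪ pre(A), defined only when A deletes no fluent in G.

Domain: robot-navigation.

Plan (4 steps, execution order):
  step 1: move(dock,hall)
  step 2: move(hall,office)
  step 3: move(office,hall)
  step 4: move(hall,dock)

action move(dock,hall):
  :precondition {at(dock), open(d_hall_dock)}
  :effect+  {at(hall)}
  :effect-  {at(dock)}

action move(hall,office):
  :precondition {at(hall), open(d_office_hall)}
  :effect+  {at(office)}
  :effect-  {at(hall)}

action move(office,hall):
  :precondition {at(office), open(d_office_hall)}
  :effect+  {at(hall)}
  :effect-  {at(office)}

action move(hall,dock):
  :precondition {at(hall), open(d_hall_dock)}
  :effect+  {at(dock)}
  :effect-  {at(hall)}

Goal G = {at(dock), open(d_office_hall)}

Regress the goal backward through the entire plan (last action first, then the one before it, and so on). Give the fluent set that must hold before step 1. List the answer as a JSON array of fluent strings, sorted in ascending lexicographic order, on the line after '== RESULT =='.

Regress step by step:
  through step 4 (move(hall,dock)): drop {at(dock)}, keep {open(d_office_hall)}, require {at(hall), open(d_hall_dock)}
    → {at(hall), open(d_hall_dock), open(d_office_hall)}
  through step 3 (move(office,hall)): drop {at(hall)}, keep {open(d_hall_dock), open(d_office_hall)}, require {at(office), open(d_office_hall)}
    → {at(office), open(d_hall_dock), open(d_office_hall)}
  through step 2 (move(hall,office)): drop {at(office)}, keep {open(d_hall_dock), open(d_office_hall)}, require {at(hall), open(d_office_hall)}
    → {at(hall), open(d_hall_dock), open(d_office_hall)}
  through step 1 (move(dock,hall)): drop {at(hall)}, keep {open(d_hall_dock), open(d_office_hall)}, require {at(dock), open(d_hall_dock)}
    → {at(dock), open(d_hall_dock), open(d_office_hall)}

== RESULT ==
["at(dock)", "open(d_hall_dock)", "open(d_office_hall)"]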